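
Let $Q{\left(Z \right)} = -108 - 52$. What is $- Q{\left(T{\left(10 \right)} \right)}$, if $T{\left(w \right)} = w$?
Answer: $160$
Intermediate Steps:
$Q{\left(Z \right)} = -160$
$- Q{\left(T{\left(10 \right)} \right)} = \left(-1\right) \left(-160\right) = 160$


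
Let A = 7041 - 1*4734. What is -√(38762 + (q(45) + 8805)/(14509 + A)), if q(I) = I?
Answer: -√685074004742/4204 ≈ -196.88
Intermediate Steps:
A = 2307 (A = 7041 - 4734 = 2307)
-√(38762 + (q(45) + 8805)/(14509 + A)) = -√(38762 + (45 + 8805)/(14509 + 2307)) = -√(38762 + 8850/16816) = -√(38762 + 8850*(1/16816)) = -√(38762 + 4425/8408) = -√(325915321/8408) = -√685074004742/4204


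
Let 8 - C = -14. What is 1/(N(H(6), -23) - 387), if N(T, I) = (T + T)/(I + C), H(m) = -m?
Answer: -1/375 ≈ -0.0026667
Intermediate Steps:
C = 22 (C = 8 - 1*(-14) = 8 + 14 = 22)
N(T, I) = 2*T/(22 + I) (N(T, I) = (T + T)/(I + 22) = (2*T)/(22 + I) = 2*T/(22 + I))
1/(N(H(6), -23) - 387) = 1/(2*(-1*6)/(22 - 23) - 387) = 1/(2*(-6)/(-1) - 387) = 1/(2*(-6)*(-1) - 387) = 1/(12 - 387) = 1/(-375) = -1/375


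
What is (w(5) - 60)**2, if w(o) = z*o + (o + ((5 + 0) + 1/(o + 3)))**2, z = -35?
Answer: 71893441/4096 ≈ 17552.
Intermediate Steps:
w(o) = (5 + o + 1/(3 + o))**2 - 35*o (w(o) = -35*o + (o + ((5 + 0) + 1/(o + 3)))**2 = -35*o + (o + (5 + 1/(3 + o)))**2 = -35*o + (5 + o + 1/(3 + o))**2 = (5 + o + 1/(3 + o))**2 - 35*o)
(w(5) - 60)**2 = ((-35*5 + (16 + 5**2 + 8*5)**2/(3 + 5)**2) - 60)**2 = ((-175 + (16 + 25 + 40)**2/8**2) - 60)**2 = ((-175 + (1/64)*81**2) - 60)**2 = ((-175 + (1/64)*6561) - 60)**2 = ((-175 + 6561/64) - 60)**2 = (-4639/64 - 60)**2 = (-8479/64)**2 = 71893441/4096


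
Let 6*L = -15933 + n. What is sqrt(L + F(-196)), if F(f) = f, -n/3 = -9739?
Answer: sqrt(2018) ≈ 44.922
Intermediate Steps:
n = 29217 (n = -3*(-9739) = 29217)
L = 2214 (L = (-15933 + 29217)/6 = (1/6)*13284 = 2214)
sqrt(L + F(-196)) = sqrt(2214 - 196) = sqrt(2018)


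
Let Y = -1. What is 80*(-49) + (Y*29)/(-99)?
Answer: -388051/99 ≈ -3919.7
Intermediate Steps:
80*(-49) + (Y*29)/(-99) = 80*(-49) - 1*29/(-99) = -3920 - 29*(-1/99) = -3920 + 29/99 = -388051/99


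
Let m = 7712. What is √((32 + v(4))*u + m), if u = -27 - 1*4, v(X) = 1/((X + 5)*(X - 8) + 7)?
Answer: √5652419/29 ≈ 81.982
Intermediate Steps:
v(X) = 1/(7 + (-8 + X)*(5 + X)) (v(X) = 1/((5 + X)*(-8 + X) + 7) = 1/((-8 + X)*(5 + X) + 7) = 1/(7 + (-8 + X)*(5 + X)))
u = -31 (u = -27 - 4 = -31)
√((32 + v(4))*u + m) = √((32 + 1/(-33 + 4² - 3*4))*(-31) + 7712) = √((32 + 1/(-33 + 16 - 12))*(-31) + 7712) = √((32 + 1/(-29))*(-31) + 7712) = √((32 - 1/29)*(-31) + 7712) = √((927/29)*(-31) + 7712) = √(-28737/29 + 7712) = √(194911/29) = √5652419/29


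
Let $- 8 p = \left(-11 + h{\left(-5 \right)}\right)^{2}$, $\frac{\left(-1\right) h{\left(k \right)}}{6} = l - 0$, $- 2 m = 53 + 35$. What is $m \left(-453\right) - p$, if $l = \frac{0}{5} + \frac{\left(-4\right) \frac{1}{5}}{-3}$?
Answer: $\frac{3990369}{200} \approx 19952.0$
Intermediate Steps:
$l = \frac{4}{15}$ ($l = 0 \cdot \frac{1}{5} + \left(-4\right) \frac{1}{5} \left(- \frac{1}{3}\right) = 0 - - \frac{4}{15} = 0 + \frac{4}{15} = \frac{4}{15} \approx 0.26667$)
$m = -44$ ($m = - \frac{53 + 35}{2} = \left(- \frac{1}{2}\right) 88 = -44$)
$h{\left(k \right)} = - \frac{8}{5}$ ($h{\left(k \right)} = - 6 \left(\frac{4}{15} - 0\right) = - 6 \left(\frac{4}{15} + 0\right) = \left(-6\right) \frac{4}{15} = - \frac{8}{5}$)
$p = - \frac{3969}{200}$ ($p = - \frac{\left(-11 - \frac{8}{5}\right)^{2}}{8} = - \frac{\left(- \frac{63}{5}\right)^{2}}{8} = \left(- \frac{1}{8}\right) \frac{3969}{25} = - \frac{3969}{200} \approx -19.845$)
$m \left(-453\right) - p = \left(-44\right) \left(-453\right) - - \frac{3969}{200} = 19932 + \frac{3969}{200} = \frac{3990369}{200}$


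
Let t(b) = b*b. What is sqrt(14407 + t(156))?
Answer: sqrt(38743) ≈ 196.83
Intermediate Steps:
t(b) = b**2
sqrt(14407 + t(156)) = sqrt(14407 + 156**2) = sqrt(14407 + 24336) = sqrt(38743)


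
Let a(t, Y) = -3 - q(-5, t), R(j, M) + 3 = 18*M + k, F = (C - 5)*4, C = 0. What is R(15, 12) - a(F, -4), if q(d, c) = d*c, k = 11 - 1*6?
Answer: 321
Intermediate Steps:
k = 5 (k = 11 - 6 = 5)
F = -20 (F = (0 - 5)*4 = -5*4 = -20)
q(d, c) = c*d
R(j, M) = 2 + 18*M (R(j, M) = -3 + (18*M + 5) = -3 + (5 + 18*M) = 2 + 18*M)
a(t, Y) = -3 + 5*t (a(t, Y) = -3 - t*(-5) = -3 - (-5)*t = -3 + 5*t)
R(15, 12) - a(F, -4) = (2 + 18*12) - (-3 + 5*(-20)) = (2 + 216) - (-3 - 100) = 218 - 1*(-103) = 218 + 103 = 321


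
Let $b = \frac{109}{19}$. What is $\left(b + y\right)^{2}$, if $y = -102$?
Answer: $\frac{3345241}{361} \approx 9266.6$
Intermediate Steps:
$b = \frac{109}{19}$ ($b = 109 \cdot \frac{1}{19} = \frac{109}{19} \approx 5.7368$)
$\left(b + y\right)^{2} = \left(\frac{109}{19} - 102\right)^{2} = \left(- \frac{1829}{19}\right)^{2} = \frac{3345241}{361}$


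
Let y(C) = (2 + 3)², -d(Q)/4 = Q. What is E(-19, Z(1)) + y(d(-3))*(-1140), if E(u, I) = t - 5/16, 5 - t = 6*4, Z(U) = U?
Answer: -456309/16 ≈ -28519.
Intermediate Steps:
d(Q) = -4*Q
y(C) = 25 (y(C) = 5² = 25)
t = -19 (t = 5 - 6*4 = 5 - 1*24 = 5 - 24 = -19)
E(u, I) = -309/16 (E(u, I) = -19 - 5/16 = -309/16)
E(-19, Z(1)) + y(d(-3))*(-1140) = -309/16 + 25*(-1140) = -309/16 - 28500 = -456309/16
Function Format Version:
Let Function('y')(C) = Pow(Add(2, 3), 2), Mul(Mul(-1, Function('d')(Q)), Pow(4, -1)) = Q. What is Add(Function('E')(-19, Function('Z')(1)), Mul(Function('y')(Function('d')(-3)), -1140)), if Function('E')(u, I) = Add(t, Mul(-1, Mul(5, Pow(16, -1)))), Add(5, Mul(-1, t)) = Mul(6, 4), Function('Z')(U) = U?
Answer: Rational(-456309, 16) ≈ -28519.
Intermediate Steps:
Function('d')(Q) = Mul(-4, Q)
Function('y')(C) = 25 (Function('y')(C) = Pow(5, 2) = 25)
t = -19 (t = Add(5, Mul(-1, Mul(6, 4))) = Add(5, Mul(-1, 24)) = Add(5, -24) = -19)
Function('E')(u, I) = Rational(-309, 16) (Function('E')(u, I) = Add(-19, Mul(-1, Mul(5, Pow(16, -1)))) = Add(-19, Mul(-1, Mul(5, Rational(1, 16)))) = Add(-19, Mul(-1, Rational(5, 16))) = Add(-19, Rational(-5, 16)) = Rational(-309, 16))
Add(Function('E')(-19, Function('Z')(1)), Mul(Function('y')(Function('d')(-3)), -1140)) = Add(Rational(-309, 16), Mul(25, -1140)) = Add(Rational(-309, 16), -28500) = Rational(-456309, 16)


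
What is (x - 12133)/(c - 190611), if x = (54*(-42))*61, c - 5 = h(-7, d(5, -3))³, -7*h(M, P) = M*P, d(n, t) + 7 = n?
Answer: 150481/190614 ≈ 0.78945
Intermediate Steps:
d(n, t) = -7 + n
h(M, P) = -M*P/7
c = -3 (c = 5 + (-⅐*(-7)*(-7 + 5))³ = 5 + (-⅐*(-7)*(-2))³ = 5 + (-2)³ = 5 - 8 = -3)
x = -138348 (x = -2268*61 = -138348)
(x - 12133)/(c - 190611) = (-138348 - 12133)/(-3 - 190611) = -150481/(-190614) = -150481*(-1/190614) = 150481/190614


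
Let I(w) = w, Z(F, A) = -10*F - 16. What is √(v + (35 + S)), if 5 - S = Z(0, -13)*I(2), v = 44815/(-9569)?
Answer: √6163900057/9569 ≈ 8.2047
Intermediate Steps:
Z(F, A) = -16 - 10*F
v = -44815/9569 (v = 44815*(-1/9569) = -44815/9569 ≈ -4.6833)
S = 37 (S = 5 - (-16 - 10*0)*2 = 5 - (-16 + 0)*2 = 5 - (-16)*2 = 5 - 1*(-32) = 5 + 32 = 37)
√(v + (35 + S)) = √(-44815/9569 + (35 + 37)) = √(-44815/9569 + 72) = √(644153/9569) = √6163900057/9569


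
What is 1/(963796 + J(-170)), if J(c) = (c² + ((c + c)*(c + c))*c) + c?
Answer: -1/18659474 ≈ -5.3592e-8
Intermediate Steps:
J(c) = c + c² + 4*c³ (J(c) = (c² + ((2*c)*(2*c))*c) + c = (c² + (4*c²)*c) + c = (c² + 4*c³) + c = c + c² + 4*c³)
1/(963796 + J(-170)) = 1/(963796 - 170*(1 - 170 + 4*(-170)²)) = 1/(963796 - 170*(1 - 170 + 4*28900)) = 1/(963796 - 170*(1 - 170 + 115600)) = 1/(963796 - 170*115431) = 1/(963796 - 19623270) = 1/(-18659474) = -1/18659474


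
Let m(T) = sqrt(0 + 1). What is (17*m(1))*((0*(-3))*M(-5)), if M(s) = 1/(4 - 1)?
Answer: 0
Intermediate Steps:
M(s) = 1/3
m(T) = 1 (m(T) = sqrt(1) = 1)
(17*m(1))*((0*(-3))*M(-5)) = (17*1)*((0*(-3))*(1/3)) = 17*(0*(1/3)) = 17*0 = 0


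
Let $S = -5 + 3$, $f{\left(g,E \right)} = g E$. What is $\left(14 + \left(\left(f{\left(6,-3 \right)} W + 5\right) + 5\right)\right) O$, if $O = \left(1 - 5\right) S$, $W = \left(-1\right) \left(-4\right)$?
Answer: $-384$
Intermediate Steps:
$f{\left(g,E \right)} = E g$
$S = -2$
$W = 4$
$O = 8$ ($O = \left(1 - 5\right) \left(-2\right) = \left(-4\right) \left(-2\right) = 8$)
$\left(14 + \left(\left(f{\left(6,-3 \right)} W + 5\right) + 5\right)\right) O = \left(14 + \left(\left(\left(-3\right) 6 \cdot 4 + 5\right) + 5\right)\right) 8 = \left(14 + \left(\left(\left(-18\right) 4 + 5\right) + 5\right)\right) 8 = \left(14 + \left(\left(-72 + 5\right) + 5\right)\right) 8 = \left(14 + \left(-67 + 5\right)\right) 8 = \left(14 - 62\right) 8 = \left(-48\right) 8 = -384$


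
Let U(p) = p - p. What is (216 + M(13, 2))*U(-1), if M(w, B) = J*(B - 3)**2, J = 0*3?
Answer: 0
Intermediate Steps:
U(p) = 0
J = 0
M(w, B) = 0 (M(w, B) = 0*(B - 3)**2 = 0*(-3 + B)**2 = 0)
(216 + M(13, 2))*U(-1) = (216 + 0)*0 = 216*0 = 0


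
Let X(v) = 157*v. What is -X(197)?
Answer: -30929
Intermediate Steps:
-X(197) = -157*197 = -1*30929 = -30929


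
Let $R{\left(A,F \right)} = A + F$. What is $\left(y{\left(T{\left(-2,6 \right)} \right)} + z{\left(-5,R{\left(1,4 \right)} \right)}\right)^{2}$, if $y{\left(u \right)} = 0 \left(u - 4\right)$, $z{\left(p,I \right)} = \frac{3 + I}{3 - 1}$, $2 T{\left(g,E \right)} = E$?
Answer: $16$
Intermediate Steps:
$T{\left(g,E \right)} = \frac{E}{2}$
$z{\left(p,I \right)} = \frac{3}{2} + \frac{I}{2}$ ($z{\left(p,I \right)} = \frac{3 + I}{2} = \left(3 + I\right) \frac{1}{2} = \frac{3}{2} + \frac{I}{2}$)
$y{\left(u \right)} = 0$ ($y{\left(u \right)} = 0 \left(-4 + u\right) = 0$)
$\left(y{\left(T{\left(-2,6 \right)} \right)} + z{\left(-5,R{\left(1,4 \right)} \right)}\right)^{2} = \left(0 + \left(\frac{3}{2} + \frac{1 + 4}{2}\right)\right)^{2} = \left(0 + \left(\frac{3}{2} + \frac{1}{2} \cdot 5\right)\right)^{2} = \left(0 + \left(\frac{3}{2} + \frac{5}{2}\right)\right)^{2} = \left(0 + 4\right)^{2} = 4^{2} = 16$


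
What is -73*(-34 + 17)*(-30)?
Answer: -37230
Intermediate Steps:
-73*(-34 + 17)*(-30) = -73*(-17)*(-30) = 1241*(-30) = -37230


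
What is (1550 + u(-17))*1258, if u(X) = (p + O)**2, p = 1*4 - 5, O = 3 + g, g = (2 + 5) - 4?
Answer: 1981350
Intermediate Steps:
g = 3 (g = 7 - 4 = 3)
O = 6 (O = 3 + 3 = 6)
p = -1 (p = 4 - 5 = -1)
u(X) = 25 (u(X) = (-1 + 6)**2 = 5**2 = 25)
(1550 + u(-17))*1258 = (1550 + 25)*1258 = 1575*1258 = 1981350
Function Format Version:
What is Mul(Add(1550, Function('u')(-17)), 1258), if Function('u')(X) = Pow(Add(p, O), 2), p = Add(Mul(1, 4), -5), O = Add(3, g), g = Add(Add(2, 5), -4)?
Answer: 1981350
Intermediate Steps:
g = 3 (g = Add(7, -4) = 3)
O = 6 (O = Add(3, 3) = 6)
p = -1 (p = Add(4, -5) = -1)
Function('u')(X) = 25 (Function('u')(X) = Pow(Add(-1, 6), 2) = Pow(5, 2) = 25)
Mul(Add(1550, Function('u')(-17)), 1258) = Mul(Add(1550, 25), 1258) = Mul(1575, 1258) = 1981350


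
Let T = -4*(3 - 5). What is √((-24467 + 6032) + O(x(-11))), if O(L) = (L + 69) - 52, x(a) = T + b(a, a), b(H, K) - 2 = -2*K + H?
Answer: I*√18397 ≈ 135.64*I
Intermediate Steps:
b(H, K) = 2 + H - 2*K (b(H, K) = 2 + (-2*K + H) = 2 + (H - 2*K) = 2 + H - 2*K)
T = 8 (T = -4*(-2) = 8)
x(a) = 10 - a (x(a) = 8 + (2 + a - 2*a) = 8 + (2 - a) = 10 - a)
O(L) = 17 + L (O(L) = (69 + L) - 52 = 17 + L)
√((-24467 + 6032) + O(x(-11))) = √((-24467 + 6032) + (17 + (10 - 1*(-11)))) = √(-18435 + (17 + (10 + 11))) = √(-18435 + (17 + 21)) = √(-18435 + 38) = √(-18397) = I*√18397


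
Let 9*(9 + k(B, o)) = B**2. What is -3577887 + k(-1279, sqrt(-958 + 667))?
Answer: -30565223/9 ≈ -3.3961e+6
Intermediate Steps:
k(B, o) = -9 + B**2/9
-3577887 + k(-1279, sqrt(-958 + 667)) = -3577887 + (-9 + (1/9)*(-1279)**2) = -3577887 + (-9 + (1/9)*1635841) = -3577887 + (-9 + 1635841/9) = -3577887 + 1635760/9 = -30565223/9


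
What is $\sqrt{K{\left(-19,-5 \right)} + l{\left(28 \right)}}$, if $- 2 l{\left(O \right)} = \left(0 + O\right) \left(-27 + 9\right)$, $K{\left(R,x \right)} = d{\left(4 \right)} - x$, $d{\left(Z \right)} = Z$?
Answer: $3 \sqrt{29} \approx 16.155$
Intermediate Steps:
$K{\left(R,x \right)} = 4 - x$
$l{\left(O \right)} = 9 O$ ($l{\left(O \right)} = - \frac{\left(0 + O\right) \left(-27 + 9\right)}{2} = - \frac{O \left(-18\right)}{2} = - \frac{\left(-18\right) O}{2} = 9 O$)
$\sqrt{K{\left(-19,-5 \right)} + l{\left(28 \right)}} = \sqrt{\left(4 - -5\right) + 9 \cdot 28} = \sqrt{\left(4 + 5\right) + 252} = \sqrt{9 + 252} = \sqrt{261} = 3 \sqrt{29}$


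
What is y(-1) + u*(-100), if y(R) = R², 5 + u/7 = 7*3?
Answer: -11199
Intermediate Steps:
u = 112 (u = -35 + 7*(7*3) = -35 + 7*21 = -35 + 147 = 112)
y(-1) + u*(-100) = (-1)² + 112*(-100) = 1 - 11200 = -11199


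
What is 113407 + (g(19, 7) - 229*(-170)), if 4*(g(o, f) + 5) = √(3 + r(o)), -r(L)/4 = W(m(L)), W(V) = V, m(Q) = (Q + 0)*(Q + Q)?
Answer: 152332 + I*√2885/4 ≈ 1.5233e+5 + 13.428*I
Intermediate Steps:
m(Q) = 2*Q² (m(Q) = Q*(2*Q) = 2*Q²)
r(L) = -8*L²
g(o, f) = -5 + √(3 - 8*o²)/4
113407 + (g(19, 7) - 229*(-170)) = 113407 + ((-5 + √(3 - 8*19²)/4) - 229*(-170)) = 113407 + ((-5 + √(3 - 8*361)/4) + 38930) = 113407 + ((-5 + √(3 - 2888)/4) + 38930) = 113407 + ((-5 + √(-2885)/4) + 38930) = 113407 + ((-5 + (I*√2885)/4) + 38930) = 113407 + ((-5 + I*√2885/4) + 38930) = 113407 + (38925 + I*√2885/4) = 152332 + I*√2885/4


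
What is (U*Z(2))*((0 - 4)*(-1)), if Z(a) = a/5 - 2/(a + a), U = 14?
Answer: -28/5 ≈ -5.6000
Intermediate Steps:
Z(a) = -1/a + a/5 (Z(a) = a*(⅕) - 2*1/(2*a) = a/5 - 1/a = -1/a + a/5)
(U*Z(2))*((0 - 4)*(-1)) = (14*(-1/2 + (⅕)*2))*((0 - 4)*(-1)) = (14*(-1*½ + ⅖))*(-4*(-1)) = (14*(-½ + ⅖))*4 = (14*(-⅒))*4 = -7/5*4 = -28/5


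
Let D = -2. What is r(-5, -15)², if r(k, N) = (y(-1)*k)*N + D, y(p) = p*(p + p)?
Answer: 21904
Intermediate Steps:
y(p) = 2*p² (y(p) = p*(2*p) = 2*p²)
r(k, N) = -2 + 2*N*k (r(k, N) = ((2*(-1)²)*k)*N - 2 = ((2*1)*k)*N - 2 = (2*k)*N - 2 = 2*N*k - 2 = -2 + 2*N*k)
r(-5, -15)² = (-2 + 2*(-15)*(-5))² = (-2 + 150)² = 148² = 21904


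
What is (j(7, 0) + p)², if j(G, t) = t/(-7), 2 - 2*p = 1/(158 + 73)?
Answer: 212521/213444 ≈ 0.99568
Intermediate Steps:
p = 461/462 (p = 1 - 1/(2*(158 + 73)) = 1 - ½/231 = 1 - ½*1/231 = 1 - 1/462 = 461/462 ≈ 0.99784)
j(G, t) = -t/7 (j(G, t) = t*(-⅐) = -t/7)
(j(7, 0) + p)² = (-⅐*0 + 461/462)² = (0 + 461/462)² = (461/462)² = 212521/213444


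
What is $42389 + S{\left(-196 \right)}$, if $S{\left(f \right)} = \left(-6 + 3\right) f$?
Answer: $42977$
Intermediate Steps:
$S{\left(f \right)} = - 3 f$
$42389 + S{\left(-196 \right)} = 42389 - -588 = 42389 + 588 = 42977$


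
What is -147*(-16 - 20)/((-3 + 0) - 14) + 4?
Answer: -5224/17 ≈ -307.29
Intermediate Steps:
-147*(-16 - 20)/((-3 + 0) - 14) + 4 = -(-5292)/(-3 - 14) + 4 = -(-5292)/(-17) + 4 = -(-5292)*(-1)/17 + 4 = -147*36/17 + 4 = -5292/17 + 4 = -5224/17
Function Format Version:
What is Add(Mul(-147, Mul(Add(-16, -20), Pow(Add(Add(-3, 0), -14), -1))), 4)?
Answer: Rational(-5224, 17) ≈ -307.29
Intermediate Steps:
Add(Mul(-147, Mul(Add(-16, -20), Pow(Add(Add(-3, 0), -14), -1))), 4) = Add(Mul(-147, Mul(-36, Pow(Add(-3, -14), -1))), 4) = Add(Mul(-147, Mul(-36, Pow(-17, -1))), 4) = Add(Mul(-147, Mul(-36, Rational(-1, 17))), 4) = Add(Mul(-147, Rational(36, 17)), 4) = Add(Rational(-5292, 17), 4) = Rational(-5224, 17)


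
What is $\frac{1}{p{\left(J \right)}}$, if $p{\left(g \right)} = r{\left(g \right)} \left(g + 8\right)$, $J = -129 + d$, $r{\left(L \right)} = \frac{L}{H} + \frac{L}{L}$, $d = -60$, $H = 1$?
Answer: $\frac{1}{34028} \approx 2.9388 \cdot 10^{-5}$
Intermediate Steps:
$r{\left(L \right)} = 1 + L$ ($r{\left(L \right)} = \frac{L}{1} + \frac{L}{L} = L 1 + 1 = L + 1 = 1 + L$)
$J = -189$ ($J = -129 - 60 = -189$)
$p{\left(g \right)} = \left(1 + g\right) \left(8 + g\right)$ ($p{\left(g \right)} = \left(1 + g\right) \left(g + 8\right) = \left(1 + g\right) \left(8 + g\right)$)
$\frac{1}{p{\left(J \right)}} = \frac{1}{\left(1 - 189\right) \left(8 - 189\right)} = \frac{1}{\left(-188\right) \left(-181\right)} = \frac{1}{34028}$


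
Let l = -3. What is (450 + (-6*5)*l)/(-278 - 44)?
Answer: -270/161 ≈ -1.6770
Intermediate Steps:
(450 + (-6*5)*l)/(-278 - 44) = (450 - 6*5*(-3))/(-278 - 44) = (450 - 30*(-3))/(-322) = (450 + 90)*(-1/322) = 540*(-1/322) = -270/161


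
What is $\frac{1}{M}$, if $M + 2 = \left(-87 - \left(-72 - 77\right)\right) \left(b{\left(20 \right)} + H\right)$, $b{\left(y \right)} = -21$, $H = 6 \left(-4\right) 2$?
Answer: $- \frac{1}{4280} \approx -0.00023364$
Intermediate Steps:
$H = -48$ ($H = \left(-24\right) 2 = -48$)
$M = -4280$ ($M = -2 + \left(-87 - \left(-72 - 77\right)\right) \left(-21 - 48\right) = -2 + \left(-87 - \left(-72 - 77\right)\right) \left(-69\right) = -2 + \left(-87 - -149\right) \left(-69\right) = -2 + \left(-87 + 149\right) \left(-69\right) = -2 + 62 \left(-69\right) = -2 - 4278 = -4280$)
$\frac{1}{M} = \frac{1}{-4280} = - \frac{1}{4280}$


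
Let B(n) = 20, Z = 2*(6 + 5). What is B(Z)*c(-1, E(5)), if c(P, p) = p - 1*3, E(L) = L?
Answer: 40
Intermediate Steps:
c(P, p) = -3 + p (c(P, p) = p - 3 = -3 + p)
Z = 22 (Z = 2*11 = 22)
B(Z)*c(-1, E(5)) = 20*(-3 + 5) = 20*2 = 40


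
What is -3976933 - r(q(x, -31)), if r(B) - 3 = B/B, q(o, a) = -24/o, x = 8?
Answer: -3976937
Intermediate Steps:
r(B) = 4 (r(B) = 3 + B/B = 3 + 1 = 4)
-3976933 - r(q(x, -31)) = -3976933 - 1*4 = -3976933 - 4 = -3976937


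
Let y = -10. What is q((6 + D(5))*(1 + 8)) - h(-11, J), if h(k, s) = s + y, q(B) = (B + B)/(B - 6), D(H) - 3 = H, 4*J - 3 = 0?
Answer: 227/20 ≈ 11.350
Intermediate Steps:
J = ¾ (J = ¾ + (¼)*0 = ¾ + 0 = ¾ ≈ 0.75000)
D(H) = 3 + H
q(B) = 2*B/(-6 + B) (q(B) = (2*B)/(-6 + B) = 2*B/(-6 + B))
h(k, s) = -10 + s (h(k, s) = s - 10 = -10 + s)
q((6 + D(5))*(1 + 8)) - h(-11, J) = 2*((6 + (3 + 5))*(1 + 8))/(-6 + (6 + (3 + 5))*(1 + 8)) - (-10 + ¾) = 2*((6 + 8)*9)/(-6 + (6 + 8)*9) - 1*(-37/4) = 2*(14*9)/(-6 + 14*9) + 37/4 = 2*126/(-6 + 126) + 37/4 = 2*126/120 + 37/4 = 2*126*(1/120) + 37/4 = 21/10 + 37/4 = 227/20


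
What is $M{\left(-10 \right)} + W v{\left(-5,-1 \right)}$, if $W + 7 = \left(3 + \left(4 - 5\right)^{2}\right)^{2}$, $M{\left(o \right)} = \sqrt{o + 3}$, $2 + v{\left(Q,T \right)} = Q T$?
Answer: $27 + i \sqrt{7} \approx 27.0 + 2.6458 i$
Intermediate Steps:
$v{\left(Q,T \right)} = -2 + Q T$
$M{\left(o \right)} = \sqrt{3 + o}$
$W = 9$ ($W = -7 + \left(3 + \left(4 - 5\right)^{2}\right)^{2} = -7 + \left(3 + \left(-1\right)^{2}\right)^{2} = -7 + \left(3 + 1\right)^{2} = -7 + 4^{2} = -7 + 16 = 9$)
$M{\left(-10 \right)} + W v{\left(-5,-1 \right)} = \sqrt{3 - 10} + 9 \left(-2 - -5\right) = \sqrt{-7} + 9 \left(-2 + 5\right) = i \sqrt{7} + 9 \cdot 3 = i \sqrt{7} + 27 = 27 + i \sqrt{7}$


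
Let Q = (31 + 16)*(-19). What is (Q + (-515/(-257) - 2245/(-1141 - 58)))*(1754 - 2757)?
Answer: 274799180747/308143 ≈ 8.9179e+5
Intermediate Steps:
Q = -893 (Q = 47*(-19) = -893)
(Q + (-515/(-257) - 2245/(-1141 - 58)))*(1754 - 2757) = (-893 + (-515/(-257) - 2245/(-1141 - 58)))*(1754 - 2757) = (-893 + (-515*(-1/257) - 2245/(-1199)))*(-1003) = (-893 + (515/257 - 2245*(-1/1199)))*(-1003) = (-893 + (515/257 + 2245/1199))*(-1003) = (-893 + 1194450/308143)*(-1003) = -273977249/308143*(-1003) = 274799180747/308143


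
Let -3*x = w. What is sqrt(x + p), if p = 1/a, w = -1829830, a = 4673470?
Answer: sqrt(119897717832444202230)/14020410 ≈ 780.99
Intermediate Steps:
x = 1829830/3 (x = -1/3*(-1829830) = 1829830/3 ≈ 6.0994e+5)
p = 1/4673470 ≈ 2.1397e-7
sqrt(x + p) = sqrt(1829830/3 + 1/4673470) = sqrt(8551655610103/14020410) = sqrt(119897717832444202230)/14020410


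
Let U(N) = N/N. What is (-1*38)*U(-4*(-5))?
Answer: -38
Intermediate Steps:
U(N) = 1
(-1*38)*U(-4*(-5)) = -1*38*1 = -38*1 = -38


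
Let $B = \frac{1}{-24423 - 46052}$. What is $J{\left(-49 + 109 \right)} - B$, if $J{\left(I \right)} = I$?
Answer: $\frac{4228501}{70475} \approx 60.0$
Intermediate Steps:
$B = - \frac{1}{70475}$ ($B = \frac{1}{-70475} = - \frac{1}{70475} \approx -1.4189 \cdot 10^{-5}$)
$J{\left(-49 + 109 \right)} - B = \left(-49 + 109\right) - - \frac{1}{70475} = 60 + \frac{1}{70475} = \frac{4228501}{70475}$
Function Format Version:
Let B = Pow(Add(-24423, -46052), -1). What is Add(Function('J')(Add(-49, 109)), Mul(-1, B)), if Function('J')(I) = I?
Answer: Rational(4228501, 70475) ≈ 60.000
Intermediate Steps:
B = Rational(-1, 70475) (B = Pow(-70475, -1) = Rational(-1, 70475) ≈ -1.4189e-5)
Add(Function('J')(Add(-49, 109)), Mul(-1, B)) = Add(Add(-49, 109), Mul(-1, Rational(-1, 70475))) = Add(60, Rational(1, 70475)) = Rational(4228501, 70475)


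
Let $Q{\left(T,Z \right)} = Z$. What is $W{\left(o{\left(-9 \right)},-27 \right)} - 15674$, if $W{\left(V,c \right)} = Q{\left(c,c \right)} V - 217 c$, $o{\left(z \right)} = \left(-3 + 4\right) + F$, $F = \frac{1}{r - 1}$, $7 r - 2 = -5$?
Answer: $- \frac{98231}{10} \approx -9823.1$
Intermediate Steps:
$r = - \frac{3}{7}$ ($r = \frac{2}{7} + \frac{1}{7} \left(-5\right) = \frac{2}{7} - \frac{5}{7} = - \frac{3}{7} \approx -0.42857$)
$F = - \frac{7}{10}$ ($F = \frac{1}{- \frac{3}{7} - 1} = \frac{1}{- \frac{10}{7}} = - \frac{7}{10} \approx -0.7$)
$o{\left(z \right)} = \frac{3}{10}$ ($o{\left(z \right)} = \left(-3 + 4\right) - \frac{7}{10} = 1 - \frac{7}{10} = \frac{3}{10}$)
$W{\left(V,c \right)} = - 217 c + V c$ ($W{\left(V,c \right)} = c V - 217 c = V c - 217 c = - 217 c + V c$)
$W{\left(o{\left(-9 \right)},-27 \right)} - 15674 = - 27 \left(-217 + \frac{3}{10}\right) - 15674 = \left(-27\right) \left(- \frac{2167}{10}\right) - 15674 = \frac{58509}{10} - 15674 = - \frac{98231}{10}$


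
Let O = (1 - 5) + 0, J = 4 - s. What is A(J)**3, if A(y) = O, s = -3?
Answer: -64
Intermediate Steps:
J = 7 (J = 4 - 1*(-3) = 4 + 3 = 7)
O = -4 (O = -4 + 0 = -4)
A(y) = -4
A(J)**3 = (-4)**3 = -64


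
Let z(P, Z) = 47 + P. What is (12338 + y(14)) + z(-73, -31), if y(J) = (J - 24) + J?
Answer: 12316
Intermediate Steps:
y(J) = -24 + 2*J (y(J) = (-24 + J) + J = -24 + 2*J)
(12338 + y(14)) + z(-73, -31) = (12338 + (-24 + 2*14)) + (47 - 73) = (12338 + (-24 + 28)) - 26 = (12338 + 4) - 26 = 12342 - 26 = 12316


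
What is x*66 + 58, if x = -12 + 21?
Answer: 652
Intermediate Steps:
x = 9
x*66 + 58 = 9*66 + 58 = 594 + 58 = 652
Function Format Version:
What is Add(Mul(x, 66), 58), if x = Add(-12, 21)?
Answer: 652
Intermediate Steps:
x = 9
Add(Mul(x, 66), 58) = Add(Mul(9, 66), 58) = Add(594, 58) = 652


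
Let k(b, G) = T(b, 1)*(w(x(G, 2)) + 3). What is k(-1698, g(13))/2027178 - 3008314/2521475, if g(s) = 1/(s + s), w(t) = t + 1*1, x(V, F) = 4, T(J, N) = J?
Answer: -1022106612382/851913107925 ≈ -1.1998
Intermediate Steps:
w(t) = 1 + t (w(t) = t + 1 = 1 + t)
g(s) = 1/(2*s)
k(b, G) = 8*b (k(b, G) = b*((1 + 4) + 3) = b*(5 + 3) = b*8 = 8*b)
k(-1698, g(13))/2027178 - 3008314/2521475 = (8*(-1698))/2027178 - 3008314/2521475 = -13584*1/2027178 - 3008314*1/2521475 = -2264/337863 - 3008314/2521475 = -1022106612382/851913107925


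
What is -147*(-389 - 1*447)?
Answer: 122892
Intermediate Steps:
-147*(-389 - 1*447) = -147*(-389 - 447) = -147*(-836) = 122892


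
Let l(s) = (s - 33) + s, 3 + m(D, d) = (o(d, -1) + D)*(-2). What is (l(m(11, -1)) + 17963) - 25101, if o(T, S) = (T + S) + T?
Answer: -7209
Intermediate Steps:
o(T, S) = S + 2*T (o(T, S) = (S + T) + T = S + 2*T)
m(D, d) = -1 - 4*d - 2*D (m(D, d) = -3 + ((-1 + 2*d) + D)*(-2) = -3 + (-1 + D + 2*d)*(-2) = -3 + (2 - 4*d - 2*D) = -1 - 4*d - 2*D)
l(s) = -33 + 2*s (l(s) = (-33 + s) + s = -33 + 2*s)
(l(m(11, -1)) + 17963) - 25101 = ((-33 + 2*(-1 - 4*(-1) - 2*11)) + 17963) - 25101 = ((-33 + 2*(-1 + 4 - 22)) + 17963) - 25101 = ((-33 + 2*(-19)) + 17963) - 25101 = ((-33 - 38) + 17963) - 25101 = (-71 + 17963) - 25101 = 17892 - 25101 = -7209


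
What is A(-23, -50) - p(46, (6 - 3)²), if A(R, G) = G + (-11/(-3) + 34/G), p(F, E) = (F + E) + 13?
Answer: -8626/75 ≈ -115.01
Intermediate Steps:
p(F, E) = 13 + E + F (p(F, E) = (E + F) + 13 = 13 + E + F)
A(R, G) = 11/3 + G + 34/G (A(R, G) = G + (-11*(-⅓) + 34/G) = G + (11/3 + 34/G) = 11/3 + G + 34/G)
A(-23, -50) - p(46, (6 - 3)²) = (11/3 - 50 + 34/(-50)) - (13 + (6 - 3)² + 46) = (11/3 - 50 + 34*(-1/50)) - (13 + 3² + 46) = (11/3 - 50 - 17/25) - (13 + 9 + 46) = -3526/75 - 1*68 = -3526/75 - 68 = -8626/75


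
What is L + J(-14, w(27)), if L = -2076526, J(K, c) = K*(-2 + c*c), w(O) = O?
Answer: -2086704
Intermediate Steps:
J(K, c) = K*(-2 + c²)
L + J(-14, w(27)) = -2076526 - 14*(-2 + 27²) = -2076526 - 14*(-2 + 729) = -2076526 - 14*727 = -2076526 - 10178 = -2086704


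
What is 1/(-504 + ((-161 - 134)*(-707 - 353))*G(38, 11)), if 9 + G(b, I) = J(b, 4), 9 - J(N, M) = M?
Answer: -1/1251304 ≈ -7.9917e-7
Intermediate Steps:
J(N, M) = 9 - M
G(b, I) = -4 (G(b, I) = -9 + (9 - 1*4) = -9 + (9 - 4) = -9 + 5 = -4)
1/(-504 + ((-161 - 134)*(-707 - 353))*G(38, 11)) = 1/(-504 + ((-161 - 134)*(-707 - 353))*(-4)) = 1/(-504 - 295*(-1060)*(-4)) = 1/(-504 + 312700*(-4)) = 1/(-504 - 1250800) = 1/(-1251304) = -1/1251304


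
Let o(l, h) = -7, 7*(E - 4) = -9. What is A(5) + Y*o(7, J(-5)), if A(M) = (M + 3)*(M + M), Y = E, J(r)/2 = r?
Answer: 61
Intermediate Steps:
E = 19/7 (E = 4 + (1/7)*(-9) = 4 - 9/7 = 19/7 ≈ 2.7143)
J(r) = 2*r
Y = 19/7 ≈ 2.7143
A(M) = 2*M*(3 + M) (A(M) = (3 + M)*(2*M) = 2*M*(3 + M))
A(5) + Y*o(7, J(-5)) = 2*5*(3 + 5) + (19/7)*(-7) = 2*5*8 - 19 = 80 - 19 = 61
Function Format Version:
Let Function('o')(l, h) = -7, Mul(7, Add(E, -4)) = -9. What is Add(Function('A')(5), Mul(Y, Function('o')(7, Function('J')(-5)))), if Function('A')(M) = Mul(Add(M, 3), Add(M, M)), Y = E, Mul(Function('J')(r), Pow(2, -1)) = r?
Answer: 61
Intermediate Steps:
E = Rational(19, 7) (E = Add(4, Mul(Rational(1, 7), -9)) = Add(4, Rational(-9, 7)) = Rational(19, 7) ≈ 2.7143)
Function('J')(r) = Mul(2, r)
Y = Rational(19, 7) ≈ 2.7143
Function('A')(M) = Mul(2, M, Add(3, M)) (Function('A')(M) = Mul(Add(3, M), Mul(2, M)) = Mul(2, M, Add(3, M)))
Add(Function('A')(5), Mul(Y, Function('o')(7, Function('J')(-5)))) = Add(Mul(2, 5, Add(3, 5)), Mul(Rational(19, 7), -7)) = Add(Mul(2, 5, 8), -19) = Add(80, -19) = 61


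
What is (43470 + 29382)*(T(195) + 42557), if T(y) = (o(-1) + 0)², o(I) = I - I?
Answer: 3100362564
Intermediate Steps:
o(I) = 0
T(y) = 0 (T(y) = (0 + 0)² = 0² = 0)
(43470 + 29382)*(T(195) + 42557) = (43470 + 29382)*(0 + 42557) = 72852*42557 = 3100362564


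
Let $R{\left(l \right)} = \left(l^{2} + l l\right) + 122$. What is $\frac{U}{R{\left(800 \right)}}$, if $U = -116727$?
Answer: $- \frac{116727}{1280122} \approx -0.091184$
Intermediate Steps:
$R{\left(l \right)} = 122 + 2 l^{2}$ ($R{\left(l \right)} = \left(l^{2} + l^{2}\right) + 122 = 2 l^{2} + 122 = 122 + 2 l^{2}$)
$\frac{U}{R{\left(800 \right)}} = - \frac{116727}{122 + 2 \cdot 800^{2}} = - \frac{116727}{122 + 2 \cdot 640000} = - \frac{116727}{122 + 1280000} = - \frac{116727}{1280122}$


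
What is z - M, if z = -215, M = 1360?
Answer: -1575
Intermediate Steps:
z - M = -215 - 1*1360 = -215 - 1360 = -1575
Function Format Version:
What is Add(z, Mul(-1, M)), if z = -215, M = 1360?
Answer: -1575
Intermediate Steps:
Add(z, Mul(-1, M)) = Add(-215, Mul(-1, 1360)) = Add(-215, -1360) = -1575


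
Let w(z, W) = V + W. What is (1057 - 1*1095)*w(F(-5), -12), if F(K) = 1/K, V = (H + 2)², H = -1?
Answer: 418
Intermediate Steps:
V = 1 (V = (-1 + 2)² = 1² = 1)
F(K) = 1/K
w(z, W) = 1 + W
(1057 - 1*1095)*w(F(-5), -12) = (1057 - 1*1095)*(1 - 12) = (1057 - 1095)*(-11) = -38*(-11) = 418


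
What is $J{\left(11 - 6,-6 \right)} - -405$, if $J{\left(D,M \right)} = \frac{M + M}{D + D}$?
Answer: $\frac{2019}{5} \approx 403.8$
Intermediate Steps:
$J{\left(D,M \right)} = \frac{M}{D}$ ($J{\left(D,M \right)} = \frac{2 M}{2 D} = 2 M \frac{1}{2 D} = \frac{M}{D}$)
$J{\left(11 - 6,-6 \right)} - -405 = - \frac{6}{11 - 6} - -405 = - \frac{6}{11 - 6} + 405 = - \frac{6}{5} + 405 = \frac{2019}{5}$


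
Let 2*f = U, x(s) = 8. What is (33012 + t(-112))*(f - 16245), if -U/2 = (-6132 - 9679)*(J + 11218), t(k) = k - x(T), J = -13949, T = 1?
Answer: -1420805660712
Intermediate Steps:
t(k) = -8 + k (t(k) = k - 1*8 = k - 8 = -8 + k)
U = -86359682 (U = -2*(-6132 - 9679)*(-13949 + 11218) = -(-31622)*(-2731) = -2*43179841 = -86359682)
f = -43179841 (f = (1/2)*(-86359682) = -43179841)
(33012 + t(-112))*(f - 16245) = (33012 + (-8 - 112))*(-43179841 - 16245) = (33012 - 120)*(-43196086) = 32892*(-43196086) = -1420805660712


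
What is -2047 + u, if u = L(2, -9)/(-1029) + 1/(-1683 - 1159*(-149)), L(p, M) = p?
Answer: -18203206309/8892618 ≈ -2047.0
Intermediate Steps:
u = -17263/8892618 (u = 2/(-1029) + 1/(-1683 - 1159*(-149)) = 2*(-1/1029) - 1/149/(-2842) = -2/1029 - 1/2842*(-1/149) = -2/1029 + 1/423458 = -17263/8892618 ≈ -0.0019413)
-2047 + u = -2047 - 17263/8892618 = -18203206309/8892618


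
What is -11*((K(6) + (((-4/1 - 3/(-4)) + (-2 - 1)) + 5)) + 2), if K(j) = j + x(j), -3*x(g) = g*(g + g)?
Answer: 759/4 ≈ 189.75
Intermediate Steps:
x(g) = -2*g²/3 (x(g) = -g*(g + g)/3 = -g*2*g/3 = -2*g²/3)
K(j) = j - 2*j²/3
-11*((K(6) + (((-4/1 - 3/(-4)) + (-2 - 1)) + 5)) + 2) = -11*(((⅓)*6*(3 - 2*6) + (((-4/1 - 3/(-4)) + (-2 - 1)) + 5)) + 2) = -11*(((⅓)*6*(3 - 12) + (((-4*1 - 3*(-¼)) - 3) + 5)) + 2) = -11*(((⅓)*6*(-9) + (((-4 + ¾) - 3) + 5)) + 2) = -11*((-18 + ((-13/4 - 3) + 5)) + 2) = -11*((-18 + (-25/4 + 5)) + 2) = -11*((-18 - 5/4) + 2) = -11*(-77/4 + 2) = -11*(-69/4) = 759/4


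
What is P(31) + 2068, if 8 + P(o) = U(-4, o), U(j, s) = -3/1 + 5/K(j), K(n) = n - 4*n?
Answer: 24689/12 ≈ 2057.4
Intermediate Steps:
K(n) = -3*n
U(j, s) = -3 - 5/(3*j) (U(j, s) = -3/1 + 5/((-3*j)) = -3*1 + 5*(-1/(3*j)) = -3 - 5/(3*j))
P(o) = -127/12 (P(o) = -8 + (-3 - 5/3/(-4)) = -8 + (-3 - 5/3*(-¼)) = -8 + (-3 + 5/12) = -8 - 31/12 = -127/12)
P(31) + 2068 = -127/12 + 2068 = 24689/12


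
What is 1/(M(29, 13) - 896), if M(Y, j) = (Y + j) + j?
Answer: -1/841 ≈ -0.0011891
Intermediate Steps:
M(Y, j) = Y + 2*j
1/(M(29, 13) - 896) = 1/((29 + 2*13) - 896) = 1/((29 + 26) - 896) = 1/(55 - 896) = 1/(-841) = -1/841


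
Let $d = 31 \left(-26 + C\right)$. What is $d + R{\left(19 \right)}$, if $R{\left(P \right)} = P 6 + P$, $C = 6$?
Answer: $-487$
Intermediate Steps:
$R{\left(P \right)} = 7 P$ ($R{\left(P \right)} = 6 P + P = 7 P$)
$d = -620$ ($d = 31 \left(-26 + 6\right) = 31 \left(-20\right) = -620$)
$d + R{\left(19 \right)} = -620 + 7 \cdot 19 = -620 + 133 = -487$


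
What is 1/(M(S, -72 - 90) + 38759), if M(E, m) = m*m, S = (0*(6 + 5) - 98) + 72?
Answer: 1/65003 ≈ 1.5384e-5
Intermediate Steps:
S = -26 (S = (0*11 - 98) + 72 = (0 - 98) + 72 = -98 + 72 = -26)
M(E, m) = m²
1/(M(S, -72 - 90) + 38759) = 1/((-72 - 90)² + 38759) = 1/((-162)² + 38759) = 1/(26244 + 38759) = 1/65003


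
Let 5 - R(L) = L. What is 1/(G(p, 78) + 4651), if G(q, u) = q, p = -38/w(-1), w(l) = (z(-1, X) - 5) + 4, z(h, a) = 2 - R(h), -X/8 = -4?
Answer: 5/23293 ≈ 0.00021466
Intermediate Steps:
X = 32 (X = -8*(-4) = 32)
R(L) = 5 - L
z(h, a) = -3 + h (z(h, a) = 2 - (5 - h) = 2 + (-5 + h) = -3 + h)
w(l) = -5 (w(l) = ((-3 - 1) - 5) + 4 = (-4 - 5) + 4 = -9 + 4 = -5)
p = 38/5 (p = -38/(-5) = -38*(-⅕) = 38/5 ≈ 7.6000)
1/(G(p, 78) + 4651) = 1/(38/5 + 4651) = 1/(23293/5) = 5/23293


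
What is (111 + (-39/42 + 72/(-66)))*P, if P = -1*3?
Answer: -50349/154 ≈ -326.94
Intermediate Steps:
P = -3
(111 + (-39/42 + 72/(-66)))*P = (111 + (-39/42 + 72/(-66)))*(-3) = (111 + (-39*1/42 + 72*(-1/66)))*(-3) = (111 + (-13/14 - 12/11))*(-3) = (111 - 311/154)*(-3) = (16783/154)*(-3) = -50349/154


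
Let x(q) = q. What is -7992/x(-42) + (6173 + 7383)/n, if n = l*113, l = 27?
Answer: 4158824/21357 ≈ 194.73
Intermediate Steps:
n = 3051 (n = 27*113 = 3051)
-7992/x(-42) + (6173 + 7383)/n = -7992/(-42) + (6173 + 7383)/3051 = -7992*(-1/42) + 13556*(1/3051) = 1332/7 + 13556/3051 = 4158824/21357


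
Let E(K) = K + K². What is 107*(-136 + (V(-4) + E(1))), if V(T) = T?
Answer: -14766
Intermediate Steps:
107*(-136 + (V(-4) + E(1))) = 107*(-136 + (-4 + 1*(1 + 1))) = 107*(-136 + (-4 + 1*2)) = 107*(-136 + (-4 + 2)) = 107*(-136 - 2) = 107*(-138) = -14766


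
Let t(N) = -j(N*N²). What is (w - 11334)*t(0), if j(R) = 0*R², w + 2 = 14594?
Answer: 0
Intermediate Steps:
w = 14592 (w = -2 + 14594 = 14592)
j(R) = 0
t(N) = 0 (t(N) = -1*0 = 0)
(w - 11334)*t(0) = (14592 - 11334)*0 = 3258*0 = 0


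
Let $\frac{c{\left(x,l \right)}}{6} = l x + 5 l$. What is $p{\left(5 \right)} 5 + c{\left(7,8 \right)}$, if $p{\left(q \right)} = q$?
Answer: $601$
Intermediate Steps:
$c{\left(x,l \right)} = 30 l + 6 l x$ ($c{\left(x,l \right)} = 6 \left(l x + 5 l\right) = 6 \left(5 l + l x\right) = 30 l + 6 l x$)
$p{\left(5 \right)} 5 + c{\left(7,8 \right)} = 5 \cdot 5 + 6 \cdot 8 \left(5 + 7\right) = 25 + 6 \cdot 8 \cdot 12 = 25 + 576 = 601$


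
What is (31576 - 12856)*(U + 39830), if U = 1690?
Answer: 777254400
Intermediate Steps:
(31576 - 12856)*(U + 39830) = (31576 - 12856)*(1690 + 39830) = 18720*41520 = 777254400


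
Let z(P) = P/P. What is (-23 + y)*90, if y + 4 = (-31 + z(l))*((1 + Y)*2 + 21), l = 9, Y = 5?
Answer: -91530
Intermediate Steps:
z(P) = 1
y = -994 (y = -4 + (-31 + 1)*((1 + 5)*2 + 21) = -4 - 30*(6*2 + 21) = -4 - 30*(12 + 21) = -4 - 30*33 = -4 - 990 = -994)
(-23 + y)*90 = (-23 - 994)*90 = -1017*90 = -91530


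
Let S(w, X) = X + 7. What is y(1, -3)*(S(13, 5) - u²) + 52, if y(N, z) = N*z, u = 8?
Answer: 208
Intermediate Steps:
S(w, X) = 7 + X
y(1, -3)*(S(13, 5) - u²) + 52 = (1*(-3))*((7 + 5) - 1*8²) + 52 = -3*(12 - 1*64) + 52 = -3*(12 - 64) + 52 = -3*(-52) + 52 = 156 + 52 = 208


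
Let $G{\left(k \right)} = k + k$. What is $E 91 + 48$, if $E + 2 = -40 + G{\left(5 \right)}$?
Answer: $-2864$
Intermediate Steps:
$G{\left(k \right)} = 2 k$
$E = -32$ ($E = -2 + \left(-40 + 2 \cdot 5\right) = -2 + \left(-40 + 10\right) = -2 - 30 = -32$)
$E 91 + 48 = \left(-32\right) 91 + 48 = -2912 + 48 = -2864$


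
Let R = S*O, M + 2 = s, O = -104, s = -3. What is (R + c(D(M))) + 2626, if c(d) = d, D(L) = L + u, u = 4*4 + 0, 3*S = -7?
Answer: 8639/3 ≈ 2879.7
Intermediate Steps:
S = -7/3 (S = (1/3)*(-7) = -7/3 ≈ -2.3333)
M = -5 (M = -2 - 3 = -5)
R = 728/3 (R = -7/3*(-104) = 728/3 ≈ 242.67)
u = 16 (u = 16 + 0 = 16)
D(L) = 16 + L (D(L) = L + 16 = 16 + L)
(R + c(D(M))) + 2626 = (728/3 + (16 - 5)) + 2626 = (728/3 + 11) + 2626 = 761/3 + 2626 = 8639/3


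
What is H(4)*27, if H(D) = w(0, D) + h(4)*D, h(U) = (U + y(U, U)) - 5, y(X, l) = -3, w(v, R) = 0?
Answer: -432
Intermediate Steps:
h(U) = -8 + U (h(U) = (U - 3) - 5 = (-3 + U) - 5 = -8 + U)
H(D) = -4*D (H(D) = 0 + (-8 + 4)*D = 0 - 4*D = -4*D)
H(4)*27 = -4*4*27 = -16*27 = -432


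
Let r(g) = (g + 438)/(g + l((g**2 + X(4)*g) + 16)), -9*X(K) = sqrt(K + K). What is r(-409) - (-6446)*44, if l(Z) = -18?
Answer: 121107419/427 ≈ 2.8362e+5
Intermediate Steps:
X(K) = -sqrt(2)*sqrt(K)/9 (X(K) = -sqrt(K + K)/9 = -sqrt(2)*sqrt(K)/9)
r(g) = (438 + g)/(-18 + g) (r(g) = (g + 438)/(g - 18) = (438 + g)/(-18 + g))
r(-409) - (-6446)*44 = (438 - 409)/(-18 - 409) - (-6446)*44 = 29/(-427) - 1*(-283624) = -1/427*29 + 283624 = -29/427 + 283624 = 121107419/427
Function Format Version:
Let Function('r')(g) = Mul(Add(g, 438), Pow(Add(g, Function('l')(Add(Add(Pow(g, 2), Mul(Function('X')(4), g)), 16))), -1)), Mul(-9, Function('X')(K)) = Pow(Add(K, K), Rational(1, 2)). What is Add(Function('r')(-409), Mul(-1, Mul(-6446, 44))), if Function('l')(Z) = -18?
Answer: Rational(121107419, 427) ≈ 2.8362e+5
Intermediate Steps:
Function('X')(K) = Mul(Rational(-1, 9), Pow(2, Rational(1, 2)), Pow(K, Rational(1, 2))) (Function('X')(K) = Mul(Rational(-1, 9), Pow(Add(K, K), Rational(1, 2))) = Mul(Rational(-1, 9), Pow(Mul(2, K), Rational(1, 2))) = Mul(Rational(-1, 9), Mul(Pow(2, Rational(1, 2)), Pow(K, Rational(1, 2)))) = Mul(Rational(-1, 9), Pow(2, Rational(1, 2)), Pow(K, Rational(1, 2))))
Function('r')(g) = Mul(Pow(Add(-18, g), -1), Add(438, g)) (Function('r')(g) = Mul(Add(g, 438), Pow(Add(g, -18), -1)) = Mul(Add(438, g), Pow(Add(-18, g), -1)) = Mul(Pow(Add(-18, g), -1), Add(438, g)))
Add(Function('r')(-409), Mul(-1, Mul(-6446, 44))) = Add(Mul(Pow(Add(-18, -409), -1), Add(438, -409)), Mul(-1, Mul(-6446, 44))) = Add(Mul(Pow(-427, -1), 29), Mul(-1, -283624)) = Add(Mul(Rational(-1, 427), 29), 283624) = Add(Rational(-29, 427), 283624) = Rational(121107419, 427)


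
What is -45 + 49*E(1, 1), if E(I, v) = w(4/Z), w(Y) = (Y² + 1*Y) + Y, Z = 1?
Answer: 1131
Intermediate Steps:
w(Y) = Y² + 2*Y (w(Y) = (Y² + Y) + Y = (Y + Y²) + Y = Y² + 2*Y)
E(I, v) = 24 (E(I, v) = (4/1)*(2 + 4/1) = (4*1)*(2 + 4*1) = 4*(2 + 4) = 4*6 = 24)
-45 + 49*E(1, 1) = -45 + 49*24 = -45 + 1176 = 1131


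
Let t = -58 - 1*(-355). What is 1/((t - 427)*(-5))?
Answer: 1/650 ≈ 0.0015385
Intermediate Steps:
t = 297 (t = -58 + 355 = 297)
1/((t - 427)*(-5)) = 1/((297 - 427)*(-5)) = 1/(-130*(-5)) = 1/650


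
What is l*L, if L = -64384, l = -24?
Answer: 1545216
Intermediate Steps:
l*L = -24*(-64384) = 1545216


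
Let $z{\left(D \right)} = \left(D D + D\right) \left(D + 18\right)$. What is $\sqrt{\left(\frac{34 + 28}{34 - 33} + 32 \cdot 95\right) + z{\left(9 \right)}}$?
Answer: $2 \sqrt{1383} \approx 74.377$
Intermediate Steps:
$z{\left(D \right)} = \left(18 + D\right) \left(D + D^{2}\right)$ ($z{\left(D \right)} = \left(D^{2} + D\right) \left(18 + D\right) = \left(D + D^{2}\right) \left(18 + D\right) = \left(18 + D\right) \left(D + D^{2}\right)$)
$\sqrt{\left(\frac{34 + 28}{34 - 33} + 32 \cdot 95\right) + z{\left(9 \right)}} = \sqrt{\left(\frac{34 + 28}{34 - 33} + 32 \cdot 95\right) + 9 \left(18 + 9^{2} + 19 \cdot 9\right)} = \sqrt{\left(\frac{62}{1} + 3040\right) + 9 \left(18 + 81 + 171\right)} = \sqrt{\left(62 \cdot 1 + 3040\right) + 9 \cdot 270} = \sqrt{\left(62 + 3040\right) + 2430} = \sqrt{3102 + 2430} = \sqrt{5532} = 2 \sqrt{1383}$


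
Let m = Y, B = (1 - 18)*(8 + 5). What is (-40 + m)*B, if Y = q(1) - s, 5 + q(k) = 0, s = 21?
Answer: 14586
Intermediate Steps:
q(k) = -5 (q(k) = -5 + 0 = -5)
B = -221 (B = -17*13 = -221)
Y = -26 (Y = -5 - 1*21 = -5 - 21 = -26)
m = -26
(-40 + m)*B = (-40 - 26)*(-221) = -66*(-221) = 14586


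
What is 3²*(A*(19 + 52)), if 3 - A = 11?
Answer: -5112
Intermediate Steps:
A = -8 (A = 3 - 1*11 = 3 - 11 = -8)
3²*(A*(19 + 52)) = 3²*(-8*(19 + 52)) = 9*(-8*71) = 9*(-568) = -5112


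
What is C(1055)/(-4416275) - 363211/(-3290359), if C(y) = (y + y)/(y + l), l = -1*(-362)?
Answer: 454583450836187/4118122296618265 ≈ 0.11039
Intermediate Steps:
l = 362
C(y) = 2*y/(362 + y) (C(y) = (y + y)/(y + 362) = (2*y)/(362 + y) = 2*y/(362 + y))
C(1055)/(-4416275) - 363211/(-3290359) = (2*1055/(362 + 1055))/(-4416275) - 363211/(-3290359) = (2*1055/1417)*(-1/4416275) - 363211*(-1/3290359) = (2*1055*(1/1417))*(-1/4416275) + 363211/3290359 = (2110/1417)*(-1/4416275) + 363211/3290359 = -422/1251572335 + 363211/3290359 = 454583450836187/4118122296618265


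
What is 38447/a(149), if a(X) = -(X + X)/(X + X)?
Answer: -38447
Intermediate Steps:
a(X) = -1 (a(X) = -2*X/(2*X) = -2*X*1/(2*X) = -1*1 = -1)
38447/a(149) = 38447/(-1) = 38447*(-1) = -38447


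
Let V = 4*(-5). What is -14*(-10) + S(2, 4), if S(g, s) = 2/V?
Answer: 1399/10 ≈ 139.90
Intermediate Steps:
V = -20
S(g, s) = -⅒ (S(g, s) = 2/(-20) = 2*(-1/20) = -⅒)
-14*(-10) + S(2, 4) = -14*(-10) - ⅒ = 140 - ⅒ = 1399/10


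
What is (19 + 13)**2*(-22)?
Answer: -22528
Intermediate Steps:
(19 + 13)**2*(-22) = 32**2*(-22) = 1024*(-22) = -22528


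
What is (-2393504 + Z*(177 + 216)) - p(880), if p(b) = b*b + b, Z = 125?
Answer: -3119659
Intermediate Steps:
p(b) = b + b² (p(b) = b² + b = b + b²)
(-2393504 + Z*(177 + 216)) - p(880) = (-2393504 + 125*(177 + 216)) - 880*(1 + 880) = (-2393504 + 125*393) - 880*881 = (-2393504 + 49125) - 1*775280 = -2344379 - 775280 = -3119659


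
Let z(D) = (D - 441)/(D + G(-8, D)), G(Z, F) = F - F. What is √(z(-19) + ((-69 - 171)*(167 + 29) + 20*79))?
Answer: 12*I*√113905/19 ≈ 213.16*I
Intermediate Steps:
G(Z, F) = 0
z(D) = (-441 + D)/D (z(D) = (D - 441)/(D + 0) = (-441 + D)/D)
√(z(-19) + ((-69 - 171)*(167 + 29) + 20*79)) = √((-441 - 19)/(-19) + ((-69 - 171)*(167 + 29) + 20*79)) = √(-1/19*(-460) + (-240*196 + 1580)) = √(460/19 + (-47040 + 1580)) = √(460/19 - 45460) = √(-863280/19) = 12*I*√113905/19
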